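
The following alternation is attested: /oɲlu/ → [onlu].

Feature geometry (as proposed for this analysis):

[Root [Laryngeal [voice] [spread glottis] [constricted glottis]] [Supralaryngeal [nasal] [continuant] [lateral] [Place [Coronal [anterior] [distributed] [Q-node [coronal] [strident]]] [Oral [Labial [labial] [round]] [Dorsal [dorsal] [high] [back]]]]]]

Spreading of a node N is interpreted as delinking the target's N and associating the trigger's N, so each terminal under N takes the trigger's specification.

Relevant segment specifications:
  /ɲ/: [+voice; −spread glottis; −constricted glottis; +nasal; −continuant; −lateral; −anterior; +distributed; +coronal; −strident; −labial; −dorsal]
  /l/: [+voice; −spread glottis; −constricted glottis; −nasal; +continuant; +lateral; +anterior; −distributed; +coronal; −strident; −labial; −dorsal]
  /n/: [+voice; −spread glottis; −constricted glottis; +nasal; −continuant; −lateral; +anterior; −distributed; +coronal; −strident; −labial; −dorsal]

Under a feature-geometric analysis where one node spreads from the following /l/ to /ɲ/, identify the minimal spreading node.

Coronal

Comparing /ɲ/ with its surface form [n], the features that change are [anterior], [distributed].
In this geometry the lowest node dominating all of them is Coronal: every daughter of Coronal dominates only a proper subset, so no lower node suffices.
If Coronal spreads, every terminal under it takes /l/'s value, producing [n] as observed.
Features on which the two segments disagree outside Coronal, such as [lateral], [continuant], are unchanged — nothing dominating them spread, and Coronal is the minimal sufficient constituent.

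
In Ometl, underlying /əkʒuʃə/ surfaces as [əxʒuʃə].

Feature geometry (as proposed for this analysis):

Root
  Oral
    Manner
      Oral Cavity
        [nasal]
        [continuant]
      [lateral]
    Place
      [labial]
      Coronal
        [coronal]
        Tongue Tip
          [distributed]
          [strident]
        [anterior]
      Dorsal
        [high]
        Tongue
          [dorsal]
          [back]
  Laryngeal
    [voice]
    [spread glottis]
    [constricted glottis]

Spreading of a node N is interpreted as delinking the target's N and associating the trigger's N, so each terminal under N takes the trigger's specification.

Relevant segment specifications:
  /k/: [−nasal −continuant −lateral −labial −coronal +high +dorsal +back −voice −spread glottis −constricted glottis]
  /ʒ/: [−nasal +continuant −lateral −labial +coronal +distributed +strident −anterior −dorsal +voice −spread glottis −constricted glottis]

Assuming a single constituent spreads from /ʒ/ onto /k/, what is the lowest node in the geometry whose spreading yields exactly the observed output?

The alternation /k/ → [x] changes [continuant] and nothing else.
With a single altered terminal, the smallest constituent that could spread is that terminal — [continuant].
[voice], [coronal] stay as in /k/ although /ʒ/ differs there, so no node dominating them spread; among the remaining candidates [continuant] is the lowest that derives the output.

[continuant]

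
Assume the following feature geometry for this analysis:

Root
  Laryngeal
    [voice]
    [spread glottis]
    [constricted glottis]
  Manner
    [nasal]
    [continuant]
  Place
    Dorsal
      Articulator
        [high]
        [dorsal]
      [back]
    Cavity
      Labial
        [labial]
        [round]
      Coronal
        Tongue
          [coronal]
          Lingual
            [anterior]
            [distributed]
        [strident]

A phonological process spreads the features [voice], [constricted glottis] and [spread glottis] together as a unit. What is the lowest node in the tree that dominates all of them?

[voice]: Root ▹ Laryngeal ▹ [voice].
[constricted glottis]: Root ▹ Laryngeal ▹ [constricted glottis].
[spread glottis]: Root ▹ Laryngeal ▹ [spread glottis].
Laryngeal is the lowest common ancestor — every listed feature sits under it, and no single subconstituent of Laryngeal covers them all.

Laryngeal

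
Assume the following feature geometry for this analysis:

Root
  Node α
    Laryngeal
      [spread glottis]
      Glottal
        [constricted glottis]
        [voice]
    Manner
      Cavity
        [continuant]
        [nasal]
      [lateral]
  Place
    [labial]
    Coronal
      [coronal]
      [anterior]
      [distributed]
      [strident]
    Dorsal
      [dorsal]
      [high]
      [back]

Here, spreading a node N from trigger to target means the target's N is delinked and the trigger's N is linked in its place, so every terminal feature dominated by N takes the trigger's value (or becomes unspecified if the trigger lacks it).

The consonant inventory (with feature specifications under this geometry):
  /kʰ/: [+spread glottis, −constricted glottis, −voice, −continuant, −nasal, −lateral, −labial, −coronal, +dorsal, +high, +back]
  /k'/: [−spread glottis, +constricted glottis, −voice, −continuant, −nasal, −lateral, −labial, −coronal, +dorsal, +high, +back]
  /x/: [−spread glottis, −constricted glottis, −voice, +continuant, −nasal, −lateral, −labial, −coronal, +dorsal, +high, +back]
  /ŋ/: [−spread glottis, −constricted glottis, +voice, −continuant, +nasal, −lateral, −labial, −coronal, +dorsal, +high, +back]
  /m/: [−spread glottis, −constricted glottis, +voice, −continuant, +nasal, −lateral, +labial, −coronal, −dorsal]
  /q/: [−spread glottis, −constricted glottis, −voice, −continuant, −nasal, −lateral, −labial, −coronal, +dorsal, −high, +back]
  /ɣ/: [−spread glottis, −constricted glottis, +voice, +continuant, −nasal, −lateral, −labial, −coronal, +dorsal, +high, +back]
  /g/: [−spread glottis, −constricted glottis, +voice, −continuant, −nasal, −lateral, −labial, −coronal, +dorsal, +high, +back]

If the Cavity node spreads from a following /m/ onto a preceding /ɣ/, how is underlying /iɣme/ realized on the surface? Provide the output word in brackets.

[iŋme]

The Cavity node dominates the terminals [continuant], [nasal].
The target acquires /m/'s values for everything under Cavity — [−continuant], [+nasal] — while keeping its own [spread glottis], [constricted glottis], [voice], ….
This feature bundle is that of [ŋ], so /iɣme/ surfaces as [iŋme].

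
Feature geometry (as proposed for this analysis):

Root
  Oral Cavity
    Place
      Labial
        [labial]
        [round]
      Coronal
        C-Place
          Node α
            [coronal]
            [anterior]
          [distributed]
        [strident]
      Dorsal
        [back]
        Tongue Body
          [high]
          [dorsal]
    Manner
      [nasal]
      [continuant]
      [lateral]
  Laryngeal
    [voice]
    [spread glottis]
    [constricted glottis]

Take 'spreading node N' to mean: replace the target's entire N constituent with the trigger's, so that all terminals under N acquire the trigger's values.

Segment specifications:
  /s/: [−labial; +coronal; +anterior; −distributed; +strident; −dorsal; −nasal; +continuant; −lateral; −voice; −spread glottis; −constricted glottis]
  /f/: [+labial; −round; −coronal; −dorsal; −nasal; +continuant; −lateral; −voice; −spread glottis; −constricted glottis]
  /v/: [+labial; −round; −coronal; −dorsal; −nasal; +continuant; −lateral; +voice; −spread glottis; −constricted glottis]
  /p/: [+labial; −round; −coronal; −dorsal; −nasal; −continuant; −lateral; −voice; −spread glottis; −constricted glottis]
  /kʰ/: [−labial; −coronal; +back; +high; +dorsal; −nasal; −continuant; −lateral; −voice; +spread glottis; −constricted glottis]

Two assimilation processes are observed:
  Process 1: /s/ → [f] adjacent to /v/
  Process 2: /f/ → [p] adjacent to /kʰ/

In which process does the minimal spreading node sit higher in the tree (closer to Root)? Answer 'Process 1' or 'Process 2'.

Process 1

In Process 1, [labial], [round], [coronal], [anterior], [distributed], [strident] change, so the minimal spreading node is Place at depth 2.
Process 2 alters [continuant]; the lowest dominating node is [continuant] (depth 3 from Root).
Place is closer to Root than [continuant], so Process 1 spreads the higher node.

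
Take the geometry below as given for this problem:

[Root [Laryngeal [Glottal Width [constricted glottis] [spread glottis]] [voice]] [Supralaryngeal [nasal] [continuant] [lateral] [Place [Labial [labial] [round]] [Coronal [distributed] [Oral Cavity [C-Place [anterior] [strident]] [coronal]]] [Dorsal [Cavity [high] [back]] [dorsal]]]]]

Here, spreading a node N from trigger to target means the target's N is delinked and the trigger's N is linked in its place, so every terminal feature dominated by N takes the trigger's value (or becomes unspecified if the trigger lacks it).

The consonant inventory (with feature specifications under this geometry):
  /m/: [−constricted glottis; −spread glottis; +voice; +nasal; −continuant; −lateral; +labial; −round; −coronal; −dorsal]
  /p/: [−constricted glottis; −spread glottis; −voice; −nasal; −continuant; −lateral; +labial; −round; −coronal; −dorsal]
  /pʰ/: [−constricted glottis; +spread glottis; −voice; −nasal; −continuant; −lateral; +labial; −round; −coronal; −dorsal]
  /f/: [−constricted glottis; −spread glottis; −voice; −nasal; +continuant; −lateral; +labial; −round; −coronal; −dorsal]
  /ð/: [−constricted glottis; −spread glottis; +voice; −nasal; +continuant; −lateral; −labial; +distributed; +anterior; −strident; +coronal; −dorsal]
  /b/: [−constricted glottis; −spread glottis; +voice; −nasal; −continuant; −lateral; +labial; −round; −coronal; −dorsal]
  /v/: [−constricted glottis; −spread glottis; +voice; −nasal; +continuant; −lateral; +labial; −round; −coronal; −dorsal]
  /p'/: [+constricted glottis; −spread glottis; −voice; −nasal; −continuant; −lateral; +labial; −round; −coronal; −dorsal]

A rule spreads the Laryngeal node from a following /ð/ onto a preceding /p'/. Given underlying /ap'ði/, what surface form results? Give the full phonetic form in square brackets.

The Laryngeal node dominates the terminals [constricted glottis], [spread glottis], [voice].
After delinking /p'/'s Laryngeal and linking /ð/'s, the affected terminals become [−constricted glottis], [−spread glottis], [+voice]; [nasal], [continuant], [lateral], … (outside Laryngeal) are retained from /p'/.
Among the inventory, only /b/ has exactly this specification, giving the surface form [abði].

[abði]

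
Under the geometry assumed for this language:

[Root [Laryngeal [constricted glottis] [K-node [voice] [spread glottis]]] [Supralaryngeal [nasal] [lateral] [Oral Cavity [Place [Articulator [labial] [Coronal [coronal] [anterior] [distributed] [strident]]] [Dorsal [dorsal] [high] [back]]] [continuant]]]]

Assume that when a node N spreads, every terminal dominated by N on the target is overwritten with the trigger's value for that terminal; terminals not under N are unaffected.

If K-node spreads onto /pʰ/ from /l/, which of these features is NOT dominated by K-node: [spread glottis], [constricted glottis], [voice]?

[constricted glottis]

Under this geometry, K-node contains [voice], [spread glottis].
Spreading K-node replaces [voice], [spread glottis] with the trigger's values, since each sits inside the K-node constituent.
[constricted glottis] attaches under Laryngeal, not under K-node, so /pʰ/ retains its own value for [constricted glottis].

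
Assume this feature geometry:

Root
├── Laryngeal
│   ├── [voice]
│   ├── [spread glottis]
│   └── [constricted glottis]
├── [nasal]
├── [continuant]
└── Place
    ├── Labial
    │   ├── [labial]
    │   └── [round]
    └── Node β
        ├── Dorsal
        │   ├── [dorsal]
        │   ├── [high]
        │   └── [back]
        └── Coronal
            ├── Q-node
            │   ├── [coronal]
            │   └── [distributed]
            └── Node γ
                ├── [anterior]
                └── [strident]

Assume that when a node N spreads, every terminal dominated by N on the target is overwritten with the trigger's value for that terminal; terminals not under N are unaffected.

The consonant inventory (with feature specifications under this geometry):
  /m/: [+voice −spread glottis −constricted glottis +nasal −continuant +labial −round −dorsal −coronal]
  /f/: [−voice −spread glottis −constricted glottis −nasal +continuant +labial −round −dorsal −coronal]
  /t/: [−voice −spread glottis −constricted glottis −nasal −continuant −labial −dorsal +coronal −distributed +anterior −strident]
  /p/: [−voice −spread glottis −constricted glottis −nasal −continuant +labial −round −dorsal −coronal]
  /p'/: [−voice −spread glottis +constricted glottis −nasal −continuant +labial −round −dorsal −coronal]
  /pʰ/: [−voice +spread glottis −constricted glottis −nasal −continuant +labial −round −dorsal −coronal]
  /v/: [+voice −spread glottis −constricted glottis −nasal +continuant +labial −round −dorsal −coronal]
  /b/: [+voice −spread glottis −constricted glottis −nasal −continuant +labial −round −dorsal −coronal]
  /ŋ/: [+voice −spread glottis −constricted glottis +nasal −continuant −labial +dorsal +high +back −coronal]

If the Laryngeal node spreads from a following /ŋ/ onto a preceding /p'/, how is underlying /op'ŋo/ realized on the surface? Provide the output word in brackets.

The Laryngeal node dominates the terminals [voice], [spread glottis], [constricted glottis].
After delinking /p'/'s Laryngeal and linking /ŋ/'s, the affected terminals become [+voice], [−spread glottis], [−constricted glottis]; [nasal], [continuant], [labial], … (outside Laryngeal) are retained from /p'/.
This feature bundle is that of [b], so /op'ŋo/ surfaces as [obŋo].

[obŋo]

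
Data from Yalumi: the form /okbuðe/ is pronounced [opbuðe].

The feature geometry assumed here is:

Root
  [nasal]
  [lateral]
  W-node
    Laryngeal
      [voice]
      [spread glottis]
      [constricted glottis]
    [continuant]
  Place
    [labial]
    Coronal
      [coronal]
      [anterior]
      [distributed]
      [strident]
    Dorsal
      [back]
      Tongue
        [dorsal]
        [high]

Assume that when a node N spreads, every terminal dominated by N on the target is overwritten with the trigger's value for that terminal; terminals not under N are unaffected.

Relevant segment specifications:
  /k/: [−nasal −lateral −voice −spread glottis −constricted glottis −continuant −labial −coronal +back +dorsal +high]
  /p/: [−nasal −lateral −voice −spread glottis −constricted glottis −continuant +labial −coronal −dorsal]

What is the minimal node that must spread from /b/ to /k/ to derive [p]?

Place

Feature comparison: [labial], [dorsal], [high], [back] differ between /k/ and [p]; the remaining terminals match.
In this geometry the lowest node dominating all of them is Place: every daughter of Place dominates only a proper subset, so no lower node suffices.
If Place spreads, every terminal under it takes /b/'s value, producing [p] as observed.
Since [voice] is preserved even though /b/ disagrees there, no node above Place spread.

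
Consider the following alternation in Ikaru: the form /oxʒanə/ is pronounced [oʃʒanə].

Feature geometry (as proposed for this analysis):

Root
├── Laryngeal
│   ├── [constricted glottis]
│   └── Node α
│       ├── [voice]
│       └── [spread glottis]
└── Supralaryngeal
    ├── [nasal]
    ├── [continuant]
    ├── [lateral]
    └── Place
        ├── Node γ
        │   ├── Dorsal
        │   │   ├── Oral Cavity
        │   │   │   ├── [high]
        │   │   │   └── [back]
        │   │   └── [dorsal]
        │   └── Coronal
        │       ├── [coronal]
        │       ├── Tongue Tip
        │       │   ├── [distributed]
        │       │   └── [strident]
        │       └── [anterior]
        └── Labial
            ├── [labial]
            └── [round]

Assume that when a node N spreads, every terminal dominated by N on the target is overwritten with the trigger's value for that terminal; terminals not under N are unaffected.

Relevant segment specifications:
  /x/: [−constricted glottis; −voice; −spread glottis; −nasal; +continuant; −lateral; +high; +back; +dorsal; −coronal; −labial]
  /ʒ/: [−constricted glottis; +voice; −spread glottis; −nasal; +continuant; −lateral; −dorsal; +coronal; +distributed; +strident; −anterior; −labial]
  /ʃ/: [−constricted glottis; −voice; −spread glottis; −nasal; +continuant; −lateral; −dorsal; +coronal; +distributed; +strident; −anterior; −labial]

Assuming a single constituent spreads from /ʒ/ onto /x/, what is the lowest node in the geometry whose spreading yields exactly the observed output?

/x/ and [ʃ] differ in [coronal], [anterior], [distributed], [strident], [dorsal], [high], [back]; every other specified feature is identical.
In this geometry the lowest node dominating all of them is Node γ: every daughter of Node γ dominates only a proper subset, so no lower node suffices.
Delinking /x/'s Node γ and associating /ʒ/'s Node γ gives precisely the feature bundle of [ʃ].
[voice], a feature on which the two segments disagree outside Node γ, is unchanged — nothing dominating it spread, and Node γ is the minimal sufficient constituent.

Node γ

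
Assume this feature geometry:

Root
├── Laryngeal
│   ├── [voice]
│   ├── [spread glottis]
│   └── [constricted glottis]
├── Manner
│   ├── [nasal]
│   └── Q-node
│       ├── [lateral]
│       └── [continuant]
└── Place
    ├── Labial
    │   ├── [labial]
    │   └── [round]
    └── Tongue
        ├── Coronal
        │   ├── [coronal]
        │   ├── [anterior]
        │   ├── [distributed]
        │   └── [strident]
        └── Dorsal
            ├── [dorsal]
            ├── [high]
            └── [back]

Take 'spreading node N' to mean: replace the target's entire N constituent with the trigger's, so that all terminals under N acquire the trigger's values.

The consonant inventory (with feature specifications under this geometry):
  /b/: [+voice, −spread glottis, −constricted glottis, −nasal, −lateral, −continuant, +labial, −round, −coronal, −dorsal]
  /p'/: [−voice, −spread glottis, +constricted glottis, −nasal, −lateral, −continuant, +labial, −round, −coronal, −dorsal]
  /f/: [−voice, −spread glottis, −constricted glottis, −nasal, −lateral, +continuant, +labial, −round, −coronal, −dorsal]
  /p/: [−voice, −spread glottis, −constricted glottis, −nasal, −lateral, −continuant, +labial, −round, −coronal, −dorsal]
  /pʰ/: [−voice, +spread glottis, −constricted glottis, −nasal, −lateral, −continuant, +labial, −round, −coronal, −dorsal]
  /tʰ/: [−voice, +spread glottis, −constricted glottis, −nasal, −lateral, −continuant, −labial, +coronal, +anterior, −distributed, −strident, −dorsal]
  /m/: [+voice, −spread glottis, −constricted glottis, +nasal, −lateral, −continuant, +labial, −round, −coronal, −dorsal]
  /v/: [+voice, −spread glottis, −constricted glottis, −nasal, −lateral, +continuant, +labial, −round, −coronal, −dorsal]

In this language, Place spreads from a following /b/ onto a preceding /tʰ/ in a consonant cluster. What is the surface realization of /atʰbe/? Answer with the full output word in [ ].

Place immediately or transitively dominates [labial], [round], [coronal], [anterior], [distributed], [strident], [dorsal], [high], [back].
After delinking /tʰ/'s Place and linking /b/'s, the affected terminals become [+labial], [−round], [−coronal], [−dorsal]; [voice], [spread glottis], [constricted glottis], … (outside Place) are retained from /tʰ/.
The resulting bundle matches /pʰ/ in the inventory; substituting it for /tʰ/ gives [apʰbe].

[apʰbe]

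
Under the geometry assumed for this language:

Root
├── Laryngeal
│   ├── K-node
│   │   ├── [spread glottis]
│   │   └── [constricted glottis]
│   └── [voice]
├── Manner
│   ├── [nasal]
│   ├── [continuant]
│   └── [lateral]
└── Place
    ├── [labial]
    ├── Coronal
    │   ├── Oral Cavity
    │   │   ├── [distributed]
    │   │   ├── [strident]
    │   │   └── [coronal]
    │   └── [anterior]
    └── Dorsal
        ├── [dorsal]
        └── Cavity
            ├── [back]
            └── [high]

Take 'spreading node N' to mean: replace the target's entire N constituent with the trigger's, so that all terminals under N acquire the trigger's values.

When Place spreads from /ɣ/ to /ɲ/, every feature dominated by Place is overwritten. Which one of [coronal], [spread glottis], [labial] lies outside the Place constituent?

The terminals dominated by Place are [labial], [distributed], [strident], [coronal], [anterior], [dorsal], [back], [high].
Of the listed options, [labial], [coronal] are among these and would be overwritten by spreading Place.
[spread glottis] is not within the Place subtree (it hangs from K-node), so /ɲ/'s [spread glottis] value survives.

[spread glottis]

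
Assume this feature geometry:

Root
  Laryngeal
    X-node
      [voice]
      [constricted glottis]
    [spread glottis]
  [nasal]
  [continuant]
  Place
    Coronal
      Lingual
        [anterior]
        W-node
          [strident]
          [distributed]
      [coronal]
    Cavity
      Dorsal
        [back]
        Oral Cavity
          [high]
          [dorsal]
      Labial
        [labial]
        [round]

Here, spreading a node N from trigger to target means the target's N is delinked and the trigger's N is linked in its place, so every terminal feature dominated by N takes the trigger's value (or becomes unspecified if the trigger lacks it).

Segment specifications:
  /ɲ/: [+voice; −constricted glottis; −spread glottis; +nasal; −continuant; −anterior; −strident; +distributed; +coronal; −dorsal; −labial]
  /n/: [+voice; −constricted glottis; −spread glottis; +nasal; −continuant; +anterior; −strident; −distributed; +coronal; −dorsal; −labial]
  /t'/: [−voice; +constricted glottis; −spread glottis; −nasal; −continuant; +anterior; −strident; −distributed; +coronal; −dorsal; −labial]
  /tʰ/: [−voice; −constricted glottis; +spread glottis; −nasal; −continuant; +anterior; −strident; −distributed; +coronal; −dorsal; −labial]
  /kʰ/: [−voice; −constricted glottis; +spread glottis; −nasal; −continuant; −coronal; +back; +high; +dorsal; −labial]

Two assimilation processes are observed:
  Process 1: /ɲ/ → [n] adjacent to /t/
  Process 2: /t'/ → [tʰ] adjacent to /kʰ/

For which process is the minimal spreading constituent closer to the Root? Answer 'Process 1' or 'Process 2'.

Process 1: the features that change are [anterior], [distributed]; the minimal node is Lingual (depth 3).
Process 2 alters [spread glottis], [constricted glottis]; the lowest common ancestor is Laryngeal (depth 1 from Root).
Laryngeal is closer to Root than Lingual, so Process 2 spreads the higher node.

Process 2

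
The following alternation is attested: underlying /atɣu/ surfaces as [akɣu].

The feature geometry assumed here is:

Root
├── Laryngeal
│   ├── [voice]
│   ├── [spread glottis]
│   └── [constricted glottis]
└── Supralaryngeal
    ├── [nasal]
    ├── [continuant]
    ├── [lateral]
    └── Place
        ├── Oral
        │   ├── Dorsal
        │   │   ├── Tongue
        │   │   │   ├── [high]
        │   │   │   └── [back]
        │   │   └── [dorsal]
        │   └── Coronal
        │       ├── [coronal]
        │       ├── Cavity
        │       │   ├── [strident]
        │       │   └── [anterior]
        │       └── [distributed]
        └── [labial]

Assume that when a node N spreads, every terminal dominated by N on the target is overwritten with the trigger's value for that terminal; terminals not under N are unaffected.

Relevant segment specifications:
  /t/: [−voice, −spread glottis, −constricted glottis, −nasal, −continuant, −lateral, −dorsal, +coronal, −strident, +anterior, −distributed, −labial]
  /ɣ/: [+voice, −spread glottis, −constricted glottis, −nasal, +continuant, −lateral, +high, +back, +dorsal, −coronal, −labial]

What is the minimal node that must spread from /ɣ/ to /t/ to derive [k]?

/t/ and [k] differ in [coronal], [anterior], [distributed], [strident], [dorsal], [high], [back]; every other specified feature is identical.
Tracing each changed feature up the tree, the paths first meet at Oral; any lower node misses at least one of them.
Delinking /t/'s Oral and associating /ɣ/'s Oral gives precisely the feature bundle of [k].
[continuant], [voice] stay as in /t/ although /ɣ/ differs there, so no node dominating them spread; among the remaining candidates Oral is the lowest that derives the output.

Oral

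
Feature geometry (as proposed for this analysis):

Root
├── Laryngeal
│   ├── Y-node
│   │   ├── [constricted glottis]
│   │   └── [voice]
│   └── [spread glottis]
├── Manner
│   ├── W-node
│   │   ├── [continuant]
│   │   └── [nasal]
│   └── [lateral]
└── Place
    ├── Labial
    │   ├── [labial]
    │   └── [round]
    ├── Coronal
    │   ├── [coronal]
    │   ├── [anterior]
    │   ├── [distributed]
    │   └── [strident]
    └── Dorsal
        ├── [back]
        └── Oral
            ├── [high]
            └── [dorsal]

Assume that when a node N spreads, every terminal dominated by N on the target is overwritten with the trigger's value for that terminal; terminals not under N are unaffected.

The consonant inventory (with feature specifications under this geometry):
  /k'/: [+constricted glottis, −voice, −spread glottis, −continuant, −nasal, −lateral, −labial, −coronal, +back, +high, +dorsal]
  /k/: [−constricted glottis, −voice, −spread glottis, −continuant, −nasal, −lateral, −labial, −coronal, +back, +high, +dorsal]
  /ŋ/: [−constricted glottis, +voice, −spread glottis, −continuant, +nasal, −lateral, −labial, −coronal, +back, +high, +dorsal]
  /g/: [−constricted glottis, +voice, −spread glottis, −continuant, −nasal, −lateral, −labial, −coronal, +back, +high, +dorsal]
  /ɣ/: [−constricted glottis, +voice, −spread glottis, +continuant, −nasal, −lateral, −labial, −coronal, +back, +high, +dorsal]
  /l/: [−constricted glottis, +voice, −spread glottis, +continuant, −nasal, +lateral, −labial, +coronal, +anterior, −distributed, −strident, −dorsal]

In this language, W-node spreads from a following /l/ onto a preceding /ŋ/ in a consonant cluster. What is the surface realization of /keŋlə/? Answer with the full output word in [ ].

[keɣlə]

W-node immediately or transitively dominates [continuant], [nasal].
After delinking /ŋ/'s W-node and linking /l/'s, the affected terminals become [+continuant], [−nasal]; [constricted glottis], [voice], [spread glottis], … (outside W-node) are retained from /ŋ/.
This feature bundle is that of [ɣ], so /keŋlə/ surfaces as [keɣlə].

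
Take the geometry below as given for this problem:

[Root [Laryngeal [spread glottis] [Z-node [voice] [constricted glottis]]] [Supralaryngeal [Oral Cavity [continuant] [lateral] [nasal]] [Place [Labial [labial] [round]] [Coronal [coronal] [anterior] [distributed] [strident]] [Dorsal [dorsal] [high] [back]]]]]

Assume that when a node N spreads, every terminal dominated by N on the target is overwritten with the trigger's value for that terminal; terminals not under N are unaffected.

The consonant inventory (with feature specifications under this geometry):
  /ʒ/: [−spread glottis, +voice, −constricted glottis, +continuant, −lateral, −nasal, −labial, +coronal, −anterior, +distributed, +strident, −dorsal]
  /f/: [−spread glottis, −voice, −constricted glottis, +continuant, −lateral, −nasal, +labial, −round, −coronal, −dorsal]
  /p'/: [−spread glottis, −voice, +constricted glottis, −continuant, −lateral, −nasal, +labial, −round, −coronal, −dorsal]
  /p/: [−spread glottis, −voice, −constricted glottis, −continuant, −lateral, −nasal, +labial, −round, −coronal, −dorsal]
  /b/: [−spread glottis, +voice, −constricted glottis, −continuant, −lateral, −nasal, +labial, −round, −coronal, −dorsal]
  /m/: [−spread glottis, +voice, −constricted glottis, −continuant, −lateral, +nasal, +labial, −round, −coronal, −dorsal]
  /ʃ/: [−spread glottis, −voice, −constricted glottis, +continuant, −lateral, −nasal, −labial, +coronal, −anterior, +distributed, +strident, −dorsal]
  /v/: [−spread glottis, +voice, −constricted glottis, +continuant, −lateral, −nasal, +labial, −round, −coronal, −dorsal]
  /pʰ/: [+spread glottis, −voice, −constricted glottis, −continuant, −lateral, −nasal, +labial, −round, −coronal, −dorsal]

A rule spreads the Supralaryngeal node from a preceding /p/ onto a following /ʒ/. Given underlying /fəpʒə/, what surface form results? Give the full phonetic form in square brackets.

[fəpbə]

Terminals under Supralaryngeal in this geometry: [continuant], [lateral], [nasal], [labial], [round], [coronal], [anterior], [distributed], [strident], [dorsal], [high], [back].
The target acquires /p/'s values for everything under Supralaryngeal — [−continuant], [−lateral], [−nasal], [+labial], [−round], [−coronal], [−dorsal] — while keeping its own [spread glottis], [voice], [constricted glottis].
Among the inventory, only /b/ has exactly this specification, giving the surface form [fəpbə].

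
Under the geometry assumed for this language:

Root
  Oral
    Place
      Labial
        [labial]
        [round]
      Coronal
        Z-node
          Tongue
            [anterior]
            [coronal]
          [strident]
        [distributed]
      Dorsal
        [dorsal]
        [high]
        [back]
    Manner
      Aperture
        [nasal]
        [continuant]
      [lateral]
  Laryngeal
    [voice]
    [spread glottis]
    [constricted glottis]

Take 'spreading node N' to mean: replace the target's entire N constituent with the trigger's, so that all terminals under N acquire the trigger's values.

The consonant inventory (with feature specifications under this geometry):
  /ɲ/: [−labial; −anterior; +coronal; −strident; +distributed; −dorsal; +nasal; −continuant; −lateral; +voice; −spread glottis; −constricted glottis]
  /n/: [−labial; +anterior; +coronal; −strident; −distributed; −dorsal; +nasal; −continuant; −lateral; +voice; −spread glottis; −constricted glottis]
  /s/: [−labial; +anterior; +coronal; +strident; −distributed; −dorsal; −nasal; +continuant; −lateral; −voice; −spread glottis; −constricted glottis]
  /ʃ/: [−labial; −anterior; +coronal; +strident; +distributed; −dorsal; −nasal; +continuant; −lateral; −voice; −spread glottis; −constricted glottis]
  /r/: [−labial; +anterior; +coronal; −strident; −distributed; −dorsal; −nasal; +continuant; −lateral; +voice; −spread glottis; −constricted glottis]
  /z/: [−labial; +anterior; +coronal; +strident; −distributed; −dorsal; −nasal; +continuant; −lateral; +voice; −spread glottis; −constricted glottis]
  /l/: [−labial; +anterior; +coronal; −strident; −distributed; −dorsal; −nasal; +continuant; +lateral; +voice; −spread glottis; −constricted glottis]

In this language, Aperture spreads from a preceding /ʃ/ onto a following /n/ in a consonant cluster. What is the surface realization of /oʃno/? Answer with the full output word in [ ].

Terminals under Aperture in this geometry: [nasal], [continuant].
After delinking /n/'s Aperture and linking /ʃ/'s, the affected terminals become [−nasal], [+continuant]; [labial], [anterior], [coronal], … (outside Aperture) are retained from /n/.
Among the inventory, only /r/ has exactly this specification, giving the surface form [oʃro].

[oʃro]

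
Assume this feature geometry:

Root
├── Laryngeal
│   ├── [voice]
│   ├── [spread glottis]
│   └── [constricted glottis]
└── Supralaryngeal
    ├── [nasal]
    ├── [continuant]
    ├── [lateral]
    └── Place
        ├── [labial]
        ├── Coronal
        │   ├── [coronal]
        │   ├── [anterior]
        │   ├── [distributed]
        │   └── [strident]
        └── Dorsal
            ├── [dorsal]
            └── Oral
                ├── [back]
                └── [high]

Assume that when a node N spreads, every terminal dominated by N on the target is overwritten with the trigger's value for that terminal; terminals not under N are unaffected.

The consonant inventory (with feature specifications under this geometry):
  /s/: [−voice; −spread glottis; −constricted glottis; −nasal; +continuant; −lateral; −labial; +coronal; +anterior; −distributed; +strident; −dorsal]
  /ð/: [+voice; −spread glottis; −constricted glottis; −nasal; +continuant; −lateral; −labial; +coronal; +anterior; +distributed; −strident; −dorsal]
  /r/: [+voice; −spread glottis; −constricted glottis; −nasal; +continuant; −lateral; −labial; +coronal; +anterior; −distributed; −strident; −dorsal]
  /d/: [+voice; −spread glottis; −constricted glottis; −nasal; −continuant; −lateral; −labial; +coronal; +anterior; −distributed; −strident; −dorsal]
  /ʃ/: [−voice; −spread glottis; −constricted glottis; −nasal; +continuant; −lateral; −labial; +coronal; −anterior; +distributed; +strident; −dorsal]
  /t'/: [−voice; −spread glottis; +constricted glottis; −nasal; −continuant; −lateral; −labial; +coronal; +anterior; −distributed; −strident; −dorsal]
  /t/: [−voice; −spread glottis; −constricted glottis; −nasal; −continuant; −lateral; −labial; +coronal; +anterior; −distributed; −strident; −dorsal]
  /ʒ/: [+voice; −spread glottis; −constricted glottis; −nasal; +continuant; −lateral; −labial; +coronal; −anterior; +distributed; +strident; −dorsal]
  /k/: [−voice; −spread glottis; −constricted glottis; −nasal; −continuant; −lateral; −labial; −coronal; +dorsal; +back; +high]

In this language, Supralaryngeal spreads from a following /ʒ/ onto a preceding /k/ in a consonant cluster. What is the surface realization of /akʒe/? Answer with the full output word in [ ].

The Supralaryngeal node dominates the terminals [nasal], [continuant], [lateral], [labial], [coronal], [anterior], [distributed], [strident], [dorsal], [back], [high].
The target acquires /ʒ/'s values for everything under Supralaryngeal — [−nasal], [+continuant], [−lateral], [−labial], [+coronal], [−anterior], [+distributed], [+strident], [−dorsal] — while keeping its own [voice], [spread glottis], [constricted glottis].
The resulting bundle matches /ʃ/ in the inventory; substituting it for /k/ gives [aʃʒe].

[aʃʒe]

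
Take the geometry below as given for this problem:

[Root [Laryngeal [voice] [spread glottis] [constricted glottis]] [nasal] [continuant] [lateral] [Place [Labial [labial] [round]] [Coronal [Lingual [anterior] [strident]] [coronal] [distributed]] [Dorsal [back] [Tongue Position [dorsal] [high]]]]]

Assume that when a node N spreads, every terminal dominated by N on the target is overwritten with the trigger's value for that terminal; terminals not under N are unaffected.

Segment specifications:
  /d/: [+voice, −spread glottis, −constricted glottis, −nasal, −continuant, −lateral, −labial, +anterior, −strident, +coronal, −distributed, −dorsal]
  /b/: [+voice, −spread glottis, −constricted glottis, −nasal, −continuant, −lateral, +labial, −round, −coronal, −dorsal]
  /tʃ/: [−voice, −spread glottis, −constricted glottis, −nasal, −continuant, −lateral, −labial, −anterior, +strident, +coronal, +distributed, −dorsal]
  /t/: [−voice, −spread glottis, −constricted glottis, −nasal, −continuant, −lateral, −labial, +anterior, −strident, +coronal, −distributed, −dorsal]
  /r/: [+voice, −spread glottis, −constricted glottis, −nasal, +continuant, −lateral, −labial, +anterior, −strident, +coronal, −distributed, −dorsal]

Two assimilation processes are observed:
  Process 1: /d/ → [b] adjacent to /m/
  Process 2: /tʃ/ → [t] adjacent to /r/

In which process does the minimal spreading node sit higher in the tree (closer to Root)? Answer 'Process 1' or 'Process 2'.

Process 1 alters [labial], [round], [coronal], [anterior], [distributed], [strident]; the lowest common ancestor is Place (depth 1 from Root).
In Process 2, [anterior], [distributed], [strident] change, so the minimal spreading node is Coronal at depth 2.
Depth 1 < depth 2; Process 1 involves the structurally higher constituent Place.

Process 1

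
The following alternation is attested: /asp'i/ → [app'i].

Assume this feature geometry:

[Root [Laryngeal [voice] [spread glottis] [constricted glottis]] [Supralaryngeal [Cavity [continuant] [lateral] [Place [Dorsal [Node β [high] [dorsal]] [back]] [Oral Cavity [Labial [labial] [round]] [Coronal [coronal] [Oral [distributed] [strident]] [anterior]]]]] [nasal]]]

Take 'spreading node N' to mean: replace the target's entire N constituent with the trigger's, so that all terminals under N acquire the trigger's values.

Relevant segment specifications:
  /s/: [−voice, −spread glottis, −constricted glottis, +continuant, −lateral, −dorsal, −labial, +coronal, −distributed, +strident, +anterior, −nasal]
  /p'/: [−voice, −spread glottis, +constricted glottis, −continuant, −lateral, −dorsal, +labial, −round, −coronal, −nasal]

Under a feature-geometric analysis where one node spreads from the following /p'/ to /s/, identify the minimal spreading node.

Comparing /s/ with its surface form [p], the features that change are [continuant], [labial], [round], [coronal], [anterior], [distributed], [strident].
In this geometry the lowest node dominating all of them is Cavity: every daughter of Cavity dominates only a proper subset, so no lower node suffices.
If Cavity spreads, every terminal under it takes /p'/'s value, producing [p] as observed.
[constricted glottis], a feature on which the two segments disagree outside Cavity, is unchanged — nothing dominating it spread, and Cavity is the minimal sufficient constituent.

Cavity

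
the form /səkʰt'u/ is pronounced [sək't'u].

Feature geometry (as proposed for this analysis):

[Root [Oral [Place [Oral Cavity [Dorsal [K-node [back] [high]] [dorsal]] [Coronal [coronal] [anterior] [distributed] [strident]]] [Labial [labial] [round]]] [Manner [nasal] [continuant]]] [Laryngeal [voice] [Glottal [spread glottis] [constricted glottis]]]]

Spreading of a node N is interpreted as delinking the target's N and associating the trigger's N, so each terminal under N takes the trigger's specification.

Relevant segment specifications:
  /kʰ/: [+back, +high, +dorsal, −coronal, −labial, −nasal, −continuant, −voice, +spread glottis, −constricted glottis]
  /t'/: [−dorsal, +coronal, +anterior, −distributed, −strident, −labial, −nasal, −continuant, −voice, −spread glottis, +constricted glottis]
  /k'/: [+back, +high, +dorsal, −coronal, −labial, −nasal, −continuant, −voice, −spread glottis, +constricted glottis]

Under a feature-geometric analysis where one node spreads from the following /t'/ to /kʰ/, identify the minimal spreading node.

Glottal

/kʰ/ and [k'] differ in [spread glottis], [constricted glottis]; every other specified feature is identical.
The smallest constituent containing every changed terminal is Glottal — each of its daughters lacks at least one of the affected features.
Delinking /kʰ/'s Glottal and associating /t'/'s Glottal gives precisely the feature bundle of [k'].
Features on which the two segments disagree outside Glottal, such as [coronal], [dorsal], are unchanged — nothing dominating them spread, and Glottal is the minimal sufficient constituent.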